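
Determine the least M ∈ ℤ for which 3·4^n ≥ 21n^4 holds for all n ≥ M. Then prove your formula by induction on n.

At n = 7: 49152 < 50421, so the inequality fails and M ≥ 8. We prove 3·4^n ≥ 21n^4 for all n ≥ 8.
When n = 8: 3·4^n = 196608 and 21n^4 = 86016, so 196608 ≥ 86016.
Suppose the result is true for n = m, so 3·4^m ≥ 21m^4.
Then 3·4^(m + 1) = 4·(3·4^m) ≥ 4·(21m^4).
Also, for m ≥ 8 we have 4·(21m^4) ≥ 21(m+1)^4, since 4 ≥ (1 + 1/m)^4 for all m ≥ 8.
Combining, 3·4^(m + 1) ≥ 21(m+1)^4.
By induction, the statement is established for all n ≥ 8.
Hence the smallest such M is 8.

M = 8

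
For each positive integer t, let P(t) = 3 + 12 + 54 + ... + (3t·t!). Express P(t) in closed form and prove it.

We claim P(t) = (3t + 3)t! - 3 for all t ≥ 1.
When t = 1: P(1) = 3, and the closed form gives 3. They agree.
Suppose the result is true for t = m, so P(m) = (3m + 3)m! - 3.
Then P(m+1) = P(m) + (3(m + 1)(m + 1)!) = ((3m + 3)m! - 3) + (3(m + 1)(m + 1)!).
Simplifying, P(m+1) = (3(m+1) + 3)(m+1)! - 3,
which is the closed form with t = m+1.
Hence, by induction on t, the claim holds for every t ≥ 1.

P(t) = (3t + 3)t! - 3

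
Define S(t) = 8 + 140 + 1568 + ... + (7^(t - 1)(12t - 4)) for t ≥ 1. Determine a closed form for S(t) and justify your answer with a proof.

We claim S(t) = 7^t(2t - 1) + 1 for all t ≥ 1.
Base case (t = 1): S(1) = 8, and the closed form gives 8. They agree.
Inductive step: assume the claim holds for t = k, so S(k) = 7^k(2k - 1) + 1.
Then S(k+1) = S(k) + (7^k(12k + 8)) = (7^k(2k - 1) + 1) + (7^k(12k + 8)).
Simplifying, S(k+1) = 14·7^k·k + 7·7^k + 1 = 7^(k+1)(2(k+1) - 1) + 1,
which is the closed form with t = k+1.
By induction, the statement is established for all t ≥ 1.

S(t) = 7^t(2t - 1) + 1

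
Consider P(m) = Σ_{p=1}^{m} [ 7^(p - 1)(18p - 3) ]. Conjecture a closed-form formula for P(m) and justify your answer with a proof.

P(m) = 7^m(3m - 1) + 1

We claim P(m) = 7^m(3m - 1) + 1 for all m ≥ 1.
Base case (m = 1): P(1) = 15, and the closed form gives 15. They agree.
For the inductive step, assume it holds for an arbitrary p ≥ 1, so P(p) = 7^p(3p - 1) + 1.
Then P(p+1) = P(p) + (7^p(18p + 15)) = (7^p(3p - 1) + 1) + (7^p(18p + 15)).
Simplifying, P(p+1) = 21·7^p·p + 14·7^p + 1 = 7^(p+1)(3(p+1) - 1) + 1,
which is the closed form with m = p+1.
Hence, by induction on m, the claim holds for every m ≥ 1.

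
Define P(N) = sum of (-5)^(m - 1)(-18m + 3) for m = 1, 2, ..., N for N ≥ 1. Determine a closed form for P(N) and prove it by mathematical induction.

We claim P(N) = 3(-5)^N·N for all N ≥ 1.
For the base case N = 1: P(1) = -15, and the closed form gives -15. They agree.
Suppose the result is true for N = m, so P(m) = 3(-5)^m·m.
Then P(m+1) = P(m) + ((-5)^m(-18m - 15)) = (3(-5)^m·m) + ((-5)^m(-18m - 15)).
Simplifying, P(m+1) = (-5)^(m + 1)(3m + 3) = 3(-5)^(m+1)·(m+1),
which is the closed form with N = m+1.
This completes the induction.

P(N) = 3(-5)^N·N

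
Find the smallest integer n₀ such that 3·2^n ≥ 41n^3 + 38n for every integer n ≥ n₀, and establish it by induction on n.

At n = 15: 98304 < 138945, so the inequality fails and n₀ ≥ 16. We prove 3·2^n ≥ 41n^3 + 38n for all n ≥ 16.
Base step (n = 16): 3·2^n = 196608 and 41n^3 + 38n = 168544, so 196608 ≥ 168544.
Inductive step: assume the claim holds for n = k, so 3·2^k ≥ 41k^3 + 38k.
Then 3·2^(k + 1) = 2·(3·2^k) ≥ 2·(41k^3 + 38k).
Also, for k ≥ 16 we have 2·(41k^3 + 38k) ≥ 41(k+1)^3 + 38(k+1), since 2·(41k^3 + 38k) − (41(k+1)^3 + 38(k+1)) = 41k^3 - 123k^2 - 85k - 79, which is nonnegative for all k ≥ 16.
Combining, 3·2^(k + 1) ≥ 41(k+1)^3 + 38(k+1).
Hence, by induction on n, the claim holds for every n ≥ 16.
Hence the smallest such n₀ is 16.

n₀ = 16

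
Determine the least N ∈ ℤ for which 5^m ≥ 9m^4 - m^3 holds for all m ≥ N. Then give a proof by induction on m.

At m = 5: 3125 < 5500, so the inequality fails and N ≥ 6. We prove 5^m ≥ 9m^4 - m^3 for all m ≥ 6.
When m = 6: 5^m = 15625 and 9m^4 - m^3 = 11448, so 15625 ≥ 11448.
Inductive step: assume the claim holds for m = k, so 5^k ≥ 9k^4 - k^3.
Then 5^(k + 1) = 5·(5^k) ≥ 5·(9k^4 - k^3).
Also, for k ≥ 6 we have 5·(9k^4 - k^3) ≥ 9(k+1)^4 - (k+1)^3, since 5·(9k^4 - k^3) − (9(k+1)^4 - (k+1)^3) = 36k^4 - 40k^3 - 51k^2 - 33k - 8, which is nonnegative for all k ≥ 6.
Combining, 5^(k + 1) ≥ 9(k+1)^4 - (k+1)^3.
By the principle of mathematical induction, the result holds for all m ≥ 6.
Hence the smallest such N is 6.

N = 6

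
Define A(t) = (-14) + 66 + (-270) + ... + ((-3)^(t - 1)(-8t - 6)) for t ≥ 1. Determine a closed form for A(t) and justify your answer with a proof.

A(t) = 2(-3)^t(t + 1) - 2

We claim A(t) = 2(-3)^t(t + 1) - 2 for all t ≥ 1.
When t = 1: A(1) = -14, and the closed form gives -14. They agree.
Inductive step: assume the claim holds for t = i, so A(i) = 2(-3)^i(i + 1) - 2.
Then A(i+1) = A(i) + ((-3)^i(-8i - 14)) = (2(-3)^i(i + 1) - 2) + ((-3)^i(-8i - 14)).
Simplifying, A(i+1) = -6(-3)^i·i - 12(-3)^i - 2 = 2(-3)^(i+1)((i+1) + 1) - 2,
which is the closed form with t = i+1.
By induction, the statement is established for all t ≥ 1.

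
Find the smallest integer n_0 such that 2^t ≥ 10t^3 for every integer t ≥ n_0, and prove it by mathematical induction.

n_0 = 16

At t = 15: 32768 < 33750, so the inequality fails and n_0 ≥ 16. We prove 2^t ≥ 10t^3 for all t ≥ 16.
Base case (t = 16): 2^t = 65536 and 10t^3 = 40960, so 65536 ≥ 40960.
Inductive step: suppose the statement holds for some i ≥ 16, so 2^i ≥ 10i^3.
Then 2^(i + 1) = 2·(2^i) ≥ 2·(10i^3).
Also, for i ≥ 16 we have 2·(10i^3) ≥ 10(i+1)^3, since 2 ≥ (1 + 1/i)^3 for all i ≥ 16.
Combining, 2^(i + 1) ≥ 10(i+1)^3.
This completes the induction.
Hence the smallest such n_0 is 16.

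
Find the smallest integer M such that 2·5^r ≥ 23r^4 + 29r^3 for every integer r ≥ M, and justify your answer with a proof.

M = 7

At r = 6: 31250 < 36072, so the inequality fails and M ≥ 7. We prove 2·5^r ≥ 23r^4 + 29r^3 for all r ≥ 7.
When r = 7: 2·5^r = 156250 and 23r^4 + 29r^3 = 65170, so 156250 ≥ 65170.
For the inductive step, assume it holds for an arbitrary i ≥ 7, so 2·5^i ≥ 23i^4 + 29i^3.
Then 2·5^(i + 1) = 5·(2·5^i) ≥ 5·(23i^4 + 29i^3).
Also, for i ≥ 7 we have 5·(23i^4 + 29i^3) ≥ 23(i+1)^4 + 29(i+1)^3, since 5·(23i^4 + 29i^3) − (23(i+1)^4 + 29(i+1)^3) = 92i^4 + 24i^3 - 225i^2 - 179i - 52, which is nonnegative for all i ≥ 7.
Combining, 2·5^(i + 1) ≥ 23(i+1)^4 + 29(i+1)^3.
This completes the induction.
Hence the smallest such M is 7.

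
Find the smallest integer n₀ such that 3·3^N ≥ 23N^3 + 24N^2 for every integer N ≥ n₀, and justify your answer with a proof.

At N = 7: 6561 < 9065, so the inequality fails and n₀ ≥ 8. We prove 3·3^N ≥ 23N^3 + 24N^2 for all N ≥ 8.
Base case (N = 8): 3·3^N = 19683 and 23N^3 + 24N^2 = 13312, so 19683 ≥ 13312.
Inductive step: suppose the statement holds for some p ≥ 8, so 3·3^p ≥ 23p^3 + 24p^2.
Then 3·3^(p + 1) = 3·(3·3^p) ≥ 3·(23p^3 + 24p^2).
Also, for p ≥ 8 we have 3·(23p^3 + 24p^2) ≥ 23(p+1)^3 + 24(p+1)^2, since 3·(23p^3 + 24p^2) − (23(p+1)^3 + 24(p+1)^2) = 46p^3 - 21p^2 - 117p - 47, which is nonnegative for all p ≥ 8.
Combining, 3·3^(p + 1) ≥ 23(p+1)^3 + 24(p+1)^2.
By induction, the statement is established for all N ≥ 8.
Hence the smallest such n₀ is 8.

n₀ = 8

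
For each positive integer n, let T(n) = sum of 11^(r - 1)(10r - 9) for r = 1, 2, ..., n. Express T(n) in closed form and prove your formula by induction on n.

T(n) = 11^n(n - 1) + 1

We claim T(n) = 11^n(n - 1) + 1 for all n ≥ 1.
Base step (n = 1): T(1) = 1, and the closed form gives 1. They agree.
Inductive step: assume the claim holds for n = r, so T(r) = 11^r(r - 1) + 1.
Then T(r+1) = T(r) + (11^r(10r + 1)) = (11^r(r - 1) + 1) + (11^r(10r + 1)).
Simplifying, T(r+1) = 11^(r + 1)r + 1 = 11^(r+1)((r+1) - 1) + 1,
which is the closed form with n = r+1.
This completes the induction.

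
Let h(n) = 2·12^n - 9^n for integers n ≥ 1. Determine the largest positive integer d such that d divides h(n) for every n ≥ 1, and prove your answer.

d = 3

Computing the first values: h(1) = 15 and h(2) = 207; gcd(15, 207) = 3, so d ≤ 3.
We prove 3 | 2·12^n - 9^n for all n ≥ 1 by induction on n.
Base case (n = 1): h(1) = 15 = 3·(5), so 3 | h(1).
Inductive step: suppose the statement holds for some j ≥ 1, i.e. 3 | h(j). Then
h(j+1) − 12·h(j) = (2·12^(j+1) - 9^(j+1)) − 12·(2·12^j - 9^j) = (-1)·9^j·(9 − 12) = (3)·9^j. Since 3 | h(j) by the inductive hypothesis, 3 | 12·h(j); and 3 | 3 since 3 = 3·1. Therefore 3 | h(j+1).
By the principle of mathematical induction, the result holds for all n ≥ 1.
Therefore the largest such d is 3.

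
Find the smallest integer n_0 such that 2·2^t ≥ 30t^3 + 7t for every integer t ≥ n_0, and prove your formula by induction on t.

At t = 15: 65536 < 101355, so the inequality fails and n_0 ≥ 16. We prove 2·2^t ≥ 30t^3 + 7t for all t ≥ 16.
Base step (t = 16): 2·2^t = 131072 and 30t^3 + 7t = 122992, so 131072 ≥ 122992.
Suppose the result is true for t = p, so 2·2^p ≥ 30p^3 + 7p.
Then 2·2^(p + 1) = 2·(2·2^p) ≥ 2·(30p^3 + 7p).
Also, for p ≥ 16 we have 2·(30p^3 + 7p) ≥ 30(p+1)^3 + 7(p+1), since 2·(30p^3 + 7p) − (30(p+1)^3 + 7(p+1)) = 30p^3 - 90p^2 - 83p - 37, which is nonnegative for all p ≥ 16.
Combining, 2·2^(p + 1) ≥ 30(p+1)^3 + 7(p+1).
By induction, the statement is established for all t ≥ 16.
Hence the smallest such n_0 is 16.

n_0 = 16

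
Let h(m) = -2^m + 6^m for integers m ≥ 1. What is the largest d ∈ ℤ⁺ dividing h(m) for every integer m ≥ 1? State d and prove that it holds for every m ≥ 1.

d = 4

Computing the first values: h(1) = 4 and h(2) = 32; gcd(4, 32) = 4, so d ≤ 4.
We prove 4 | -2^m + 6^m for all m ≥ 1 by induction on m.
Base step (m = 1): h(1) = 4 = 4·(1), so 4 | h(1).
Inductive step: suppose the statement holds for some k ≥ 1, i.e. 4 | h(k). Then
6^{k+1} − 2^{k+1} = 6·6^k − 2·2^k = 6·(6^k − 2^k) + (4)·2^k. The first term is divisible by 4 by the inductive hypothesis, and the second term (4)·2^k is divisible by 4 since 4 | 4. Hence 4 | h(k+1).
This completes the induction.
Therefore the largest such d is 4.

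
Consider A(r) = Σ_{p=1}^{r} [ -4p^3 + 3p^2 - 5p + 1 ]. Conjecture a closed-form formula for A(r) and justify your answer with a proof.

A(r) = -r(r^3 + r^2 + 2r + 1)

We claim A(r) = -r(r^3 + r^2 + 2r + 1) for all r ≥ 1.
Base step (r = 1): A(1) = -5, and the closed form gives -5. They agree.
Suppose the result is true for r = p, so A(p) = p(-p^3 - p^2 - 2p - 1).
Then A(p+1) = A(p) + (-4p^3 - 9p^2 - 11p - 5) = (p(-p^3 - p^2 - 2p - 1)) + (-4p^3 - 9p^2 - 11p - 5).
Simplifying, A(p+1) = -(p + 1)(p^3 + 4p^2 + 7p + 5) = -(p+1)((p+1)^3 + (p+1)^2 + 2(p+1) + 1),
which is the closed form with r = p+1.
Hence, by induction on r, the claim holds for every r ≥ 1.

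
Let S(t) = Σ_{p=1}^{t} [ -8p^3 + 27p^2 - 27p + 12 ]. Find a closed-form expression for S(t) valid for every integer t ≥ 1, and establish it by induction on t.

We claim S(t) = -t(2t^3 - 5t^2 + 2t - 3) for all t ≥ 1.
For the base case t = 1: S(1) = 4, and the closed form gives 4. They agree.
Inductive step: assume the claim holds for t = p, so S(p) = p(-2p^3 + 5p^2 - 2p + 3).
Then S(p+1) = S(p) + (-8p^3 + 3p^2 + 3p + 4) = (p(-2p^3 + 5p^2 - 2p + 3)) + (-8p^3 + 3p^2 + 3p + 4).
Simplifying, S(p+1) = -(p + 1)(2p^3 + p^2 - 2p - 4) = -(p+1)(2(p+1)^3 - 5(p+1)^2 + 2(p+1) - 3),
which is the closed form with t = p+1.
Hence, by induction on t, the claim holds for every t ≥ 1.

S(t) = -t(2t^3 - 5t^2 + 2t - 3)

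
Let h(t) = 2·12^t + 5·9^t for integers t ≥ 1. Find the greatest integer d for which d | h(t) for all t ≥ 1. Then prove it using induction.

d = 3

Computing the first values: h(1) = 69 and h(2) = 693; gcd(69, 693) = 3, so d ≤ 3.
We prove 3 | 2·12^t + 5·9^t for all t ≥ 1 by induction on t.
Base case (t = 1): h(1) = 69 = 3·(23), so 3 | h(1).
Inductive step: assume the claim holds for t = i, i.e. 3 | h(i). Then
h(i+1) − 12·h(i) = (2·12^(i+1) + 5·9^(i+1)) − 12·(2·12^i + 5·9^i) = (5)·9^i·(9 − 12) = (-15)·9^i. Since 3 | h(i) by the inductive hypothesis, 3 | 12·h(i); and 3 | -15 since -15 = 3·-5. Therefore 3 | h(i+1).
By the principle of mathematical induction, the result holds for all t ≥ 1.
Therefore the largest such d is 3.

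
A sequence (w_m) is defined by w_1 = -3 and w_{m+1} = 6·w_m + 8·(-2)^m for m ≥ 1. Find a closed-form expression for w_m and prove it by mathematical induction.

w_m = -(-2)^m - 5·6^(m - 1)

Computing the first terms: w_1 = -3, w_2 = -34, w_3 = -172. This suggests w_m = -(-2)^m - 5·6^(m - 1).
Base step (m = 1): the formula gives -3 = -3 = w_1.
Suppose the result is true for m = p, so w_p = -(-2)^p - 5·6^(p - 1).
Then w_{p+1} = 6·w_p + 8·(-2)^p = 6·(-(-2)^p - 5·6^(p - 1)) + 8·(-2)^p = -(-2)^(p + 1) - 5·6^p = -(-2)^(p+1) - 5·6^((p+1) - 1),
which is the claimed formula at m = p+1.
Hence, by induction on m, the claim holds for every m ≥ 1.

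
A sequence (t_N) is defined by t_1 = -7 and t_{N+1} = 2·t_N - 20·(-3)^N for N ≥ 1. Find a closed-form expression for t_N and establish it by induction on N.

Computing the first terms: t_1 = -7, t_2 = 46, t_3 = -88. This suggests t_N = 4(-3)^N + 5·2^(N - 1).
Base step (N = 1): the formula gives -7 = -7 = t_1.
Inductive step: suppose the statement holds for some r ≥ 1, so t_r = 4(-3)^r + 5·2^(r - 1).
Then t_{r+1} = 2·t_r - 20·(-3)^r = 2·(4(-3)^r + 5·2^(r - 1)) - 20·(-3)^r = 4(-3)^(r + 1) + 5·2^r = 4(-3)^(r+1) + 5·2^((r+1) - 1),
which is the claimed formula at N = r+1.
This completes the induction.

t_N = 4(-3)^N + 5·2^(N - 1)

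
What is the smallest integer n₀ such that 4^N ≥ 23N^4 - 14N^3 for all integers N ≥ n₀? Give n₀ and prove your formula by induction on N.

n₀ = 9

At N = 8: 65536 < 87040, so the inequality fails and n₀ ≥ 9. We prove 4^N ≥ 23N^4 - 14N^3 for all N ≥ 9.
For the base case N = 9: 4^N = 262144 and 23N^4 - 14N^3 = 140697, so 262144 ≥ 140697.
Inductive step: suppose the statement holds for some m ≥ 9, so 4^m ≥ 23m^4 - 14m^3.
Then 4^(m + 1) = 4·(4^m) ≥ 4·(23m^4 - 14m^3).
Also, for m ≥ 9 we have 4·(23m^4 - 14m^3) ≥ 23(m+1)^4 - 14(m+1)^3, since 4·(23m^4 - 14m^3) − (23(m+1)^4 - 14(m+1)^3) = 69m^4 - 134m^3 - 96m^2 - 50m - 9, which is nonnegative for all m ≥ 9.
Combining, 4^(m + 1) ≥ 23(m+1)^4 - 14(m+1)^3.
This completes the induction.
Hence the smallest such n₀ is 9.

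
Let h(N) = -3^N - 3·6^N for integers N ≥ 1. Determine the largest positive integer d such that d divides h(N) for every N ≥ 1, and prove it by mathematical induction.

Computing the first values: h(1) = -21 and h(2) = -117; gcd(-21, -117) = 3, so d ≤ 3.
We prove 3 | -3^N - 3·6^N for all N ≥ 1 by induction on N.
For the base case N = 1: h(1) = -21 = 3·(-7), so 3 | h(1).
Inductive step: suppose the statement holds for some m ≥ 1, i.e. 3 | h(m). Then
h(m+1) − 6·h(m) = (-3^(m+1) - 3·6^(m+1)) − 6·(-3^m - 3·6^m) = (-1)·3^m·(3 − 6) = (3)·3^m. Since 3 | h(m) by the inductive hypothesis, 3 | 6·h(m); and 3 | 3 since 3 = 3·1. Therefore 3 | h(m+1).
By induction, the statement is established for all N ≥ 1.
Therefore the largest such d is 3.

d = 3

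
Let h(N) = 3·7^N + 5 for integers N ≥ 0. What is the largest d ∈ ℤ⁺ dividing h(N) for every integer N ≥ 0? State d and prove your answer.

Computing the first values: h(0) = 8 and h(1) = 26; gcd(8, 26) = 2, so d ≤ 2.
We prove 2 | 3·7^N + 5 for all N ≥ 0 by induction on N.
Base step (N = 0): h(0) = 8 = 2·(4), so 2 | h(0).
For the inductive step, assume it holds for an arbitrary r ≥ 0, i.e. 2 | h(r). Then
h(r+1) = 3·7^(r+1) + 5 = 7·(3·7^r + 5) - 30 = 7·h(r) - 30. The first term is divisible by 2 by the inductive hypothesis, and -30 is divisible by 2. Hence 2 | h(r+1).
Hence, by induction on N, the claim holds for every N ≥ 0.
Therefore the largest such d is 2.

d = 2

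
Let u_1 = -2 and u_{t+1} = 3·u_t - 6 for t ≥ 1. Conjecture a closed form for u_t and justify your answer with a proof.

Computing the first terms: u_1 = -2, u_2 = -12, u_3 = -42. This suggests u_t = -5·3^(t - 1) + 3.
Base case (t = 1): the formula gives -2 = -2 = u_1.
For the inductive step, assume it holds for an arbitrary r ≥ 1, so u_r = -5·3^(r - 1) + 3.
Then u_{r+1} = 3·u_r - 6 = 3·(-5·3^(r - 1) + 3) - 6 = -5·3^r + 3 = -5·3^((r+1) - 1) + 3,
which is the claimed formula at t = r+1.
By induction, the statement is established for all t ≥ 1.

u_t = -5·3^(t - 1) + 3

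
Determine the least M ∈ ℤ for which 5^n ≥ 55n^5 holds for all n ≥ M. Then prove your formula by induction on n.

M = 10

At n = 9: 1953125 < 3247695, so the inequality fails and M ≥ 10. We prove 5^n ≥ 55n^5 for all n ≥ 10.
When n = 10: 5^n = 9765625 and 55n^5 = 5500000, so 9765625 ≥ 5500000.
Inductive step: suppose the statement holds for some k ≥ 10, so 5^k ≥ 55k^5.
Then 5^(k + 1) = 5·(5^k) ≥ 5·(55k^5).
Also, for k ≥ 10 we have 5·(55k^5) ≥ 55(k+1)^5, since 5 ≥ (1 + 1/k)^5 for all k ≥ 10.
Combining, 5^(k + 1) ≥ 55(k+1)^5.
This completes the induction.
Hence the smallest such M is 10.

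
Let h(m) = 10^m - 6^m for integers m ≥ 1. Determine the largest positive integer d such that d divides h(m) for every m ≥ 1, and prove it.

d = 4

Computing the first values: h(1) = 4 and h(2) = 64; gcd(4, 64) = 4, so d ≤ 4.
We prove 4 | 10^m - 6^m for all m ≥ 1 by induction on m.
For the base case m = 1: h(1) = 4 = 4·(1), so 4 | h(1).
Inductive step: suppose the statement holds for some p ≥ 1, i.e. 4 | h(p). Then
10^{p+1} − 6^{p+1} = 10·10^p − 6·6^p = 10·(10^p − 6^p) + (4)·6^p. The first term is divisible by 4 by the inductive hypothesis, and the second term (4)·6^p is divisible by 4 since 4 | 4. Hence 4 | h(p+1).
By the principle of mathematical induction, the result holds for all m ≥ 1.
Therefore the largest such d is 4.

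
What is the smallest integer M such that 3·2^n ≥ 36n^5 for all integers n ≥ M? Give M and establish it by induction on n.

M = 28

At n = 27: 402653184 < 516560652, so the inequality fails and M ≥ 28. We prove 3·2^n ≥ 36n^5 for all n ≥ 28.
When n = 28: 3·2^n = 805306368 and 36n^5 = 619573248, so 805306368 ≥ 619573248.
For the inductive step, assume it holds for an arbitrary m ≥ 28, so 3·2^m ≥ 36m^5.
Then 3·2^(m + 1) = 2·(3·2^m) ≥ 2·(36m^5).
Also, for m ≥ 28 we have 2·(36m^5) ≥ 36(m+1)^5, since 2 ≥ (1 + 1/m)^5 for all m ≥ 28.
Combining, 3·2^(m + 1) ≥ 36(m+1)^5.
By the principle of mathematical induction, the result holds for all n ≥ 28.
Hence the smallest such M is 28.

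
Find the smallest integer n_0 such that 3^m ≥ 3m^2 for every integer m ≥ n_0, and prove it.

n_0 = 3

At m = 2: 9 < 12, so the inequality fails and n_0 ≥ 3. We prove 3^m ≥ 3m^2 for all m ≥ 3.
For the base case m = 3: 3^m = 27 and 3m^2 = 27, so 27 ≥ 27.
Inductive step: suppose the statement holds for some r ≥ 3, so 3^r ≥ 3r^2.
Then 3^(r + 1) = 3·(3^r) ≥ 3·(3r^2).
Also, for r ≥ 3 we have 3·(3r^2) ≥ 3(r+1)^2, since 3 ≥ (1 + 1/r)^2 for all r ≥ 3.
Combining, 3^(r + 1) ≥ 3(r+1)^2.
Hence, by induction on m, the claim holds for every m ≥ 3.
Hence the smallest such n_0 is 3.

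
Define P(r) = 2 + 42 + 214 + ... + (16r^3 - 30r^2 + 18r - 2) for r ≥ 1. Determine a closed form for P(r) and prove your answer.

P(r) = 2r(2r^3 - r^2 - r + 1)

We claim P(r) = 2r(2r^3 - r^2 - r + 1) for all r ≥ 1.
When r = 1: P(1) = 2, and the closed form gives 2. They agree.
Inductive step: suppose the statement holds for some m ≥ 1, so P(m) = 2m(2m^3 - m^2 - m + 1).
Then P(m+1) = P(m) + (16m^3 + 18m^2 + 6m + 2) = (2m(2m^3 - m^2 - m + 1)) + (16m^3 + 18m^2 + 6m + 2).
Simplifying, P(m+1) = 2(m + 1)(2m^3 + 5m^2 + 3m + 1) = 2(m+1)(2(m+1)^3 - (m+1)^2 - (m+1) + 1),
which is the closed form with r = m+1.
By the principle of mathematical induction, the result holds for all r ≥ 1.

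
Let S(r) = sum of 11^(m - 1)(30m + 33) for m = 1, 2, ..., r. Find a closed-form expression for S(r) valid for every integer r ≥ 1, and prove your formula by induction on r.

We claim S(r) = 3·11^r(r + 1) - 3 for all r ≥ 1.
Base case (r = 1): S(1) = 63, and the closed form gives 63. They agree.
Inductive step: suppose the statement holds for some m ≥ 1, so S(m) = 3·11^m(m + 1) - 3.
Then S(m+1) = S(m) + (11^m(30m + 63)) = (3·11^m(m + 1) - 3) + (11^m(30m + 63)).
Simplifying, S(m+1) = 33·11^m·m + 66·11^m - 3 = 3·11^(m+1)((m+1) + 1) - 3,
which is the closed form with r = m+1.
By the principle of mathematical induction, the result holds for all r ≥ 1.

S(r) = 3·11^r(r + 1) - 3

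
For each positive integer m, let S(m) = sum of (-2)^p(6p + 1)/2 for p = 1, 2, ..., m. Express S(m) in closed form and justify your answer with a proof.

S(m) = (-2)^m(2m + 1) - 1

We claim S(m) = (-2)^m(2m + 1) - 1 for all m ≥ 1.
Base step (m = 1): S(1) = -7, and the closed form gives -7. They agree.
Inductive step: suppose the statement holds for some p ≥ 1, so S(p) = (-2)^p(2p + 1) - 1.
Then S(p+1) = S(p) + ((-2)^p(-6p - 7)) = ((-2)^p(2p + 1) - 1) + ((-2)^p(-6p - 7)).
Simplifying, S(p+1) = -4(-2)^p·p - 6(-2)^p - 1 = (-2)^(p+1)(2(p+1) + 1) - 1,
which is the closed form with m = p+1.
By the principle of mathematical induction, the result holds for all m ≥ 1.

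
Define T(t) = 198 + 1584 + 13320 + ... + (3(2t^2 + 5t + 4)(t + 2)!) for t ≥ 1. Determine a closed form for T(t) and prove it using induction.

We claim T(t) = (6t + 3)(t + 3)! - 18 for all t ≥ 1.
Base case (t = 1): T(1) = 198, and the closed form gives 198. They agree.
For the inductive step, assume it holds for an arbitrary k ≥ 1, so T(k) = (6k + 3)(k + 3)! - 18.
Then T(k+1) = T(k) + (3(2k^2 + 9k + 11)(k + 3)!) = ((6k + 3)(k + 3)! - 18) + (3(2k^2 + 9k + 11)(k + 3)!).
Simplifying, T(k+1) = (6(k+1) + 3)((k+1) + 3)! - 18,
which is the closed form with t = k+1.
By induction, the statement is established for all t ≥ 1.

T(t) = (6t + 3)(t + 3)! - 18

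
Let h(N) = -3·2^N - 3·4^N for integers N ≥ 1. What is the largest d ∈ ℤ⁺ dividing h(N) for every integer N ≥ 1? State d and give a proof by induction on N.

Computing the first values: h(1) = -18 and h(2) = -60; gcd(-18, -60) = 6, so d ≤ 6.
We prove 6 | -3·2^N - 3·4^N for all N ≥ 1 by induction on N.
Base case (N = 1): h(1) = -18 = 6·(-3), so 6 | h(1).
For the inductive step, assume it holds for an arbitrary k ≥ 1, i.e. 6 | h(k). Then
h(k+1) − 4·h(k) = (-3·2^(k+1) - 3·4^(k+1)) − 4·(-3·2^k - 3·4^k) = (-3)·2^k·(2 − 4) = (6)·2^k. Since 6 | h(k) by the inductive hypothesis, 6 | 4·h(k); and 6 | 6 since 6 = 6·1. Therefore 6 | h(k+1).
By the principle of mathematical induction, the result holds for all N ≥ 1.
Therefore the largest such d is 6.

d = 6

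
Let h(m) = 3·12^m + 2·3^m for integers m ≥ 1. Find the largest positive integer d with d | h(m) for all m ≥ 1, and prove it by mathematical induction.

d = 6

Computing the first values: h(1) = 42 and h(2) = 450; gcd(42, 450) = 6, so d ≤ 6.
We prove 6 | 3·12^m + 2·3^m for all m ≥ 1 by induction on m.
Base step (m = 1): h(1) = 42 = 6·(7), so 6 | h(1).
For the inductive step, assume it holds for an arbitrary r ≥ 1, i.e. 6 | h(r). Then
h(r+1) − 12·h(r) = (3·12^(r+1) + 2·3^(r+1)) − 12·(3·12^r + 2·3^r) = (2)·3^r·(3 − 12) = (-18)·3^r. Since 6 | h(r) by the inductive hypothesis, 6 | 12·h(r); and 6 | -18 since -18 = 6·-3. Therefore 6 | h(r+1).
Hence, by induction on m, the claim holds for every m ≥ 1.
Therefore the largest such d is 6.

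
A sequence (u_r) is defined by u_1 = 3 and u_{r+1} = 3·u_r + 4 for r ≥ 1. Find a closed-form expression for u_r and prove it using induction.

u_r = 5·3^(r - 1) - 2

Computing the first terms: u_1 = 3, u_2 = 13, u_3 = 43. This suggests u_r = 5·3^(r - 1) - 2.
For the base case r = 1: the formula gives 3 = 3 = u_1.
For the inductive step, assume it holds for an arbitrary j ≥ 1, so u_j = 5·3^(j - 1) - 2.
Then u_{j+1} = 3·u_j + 4 = 3·(5·3^(j - 1) - 2) + 4 = 5·3^j - 2 = 5·3^((j+1) - 1) - 2,
which is the claimed formula at r = j+1.
This completes the induction.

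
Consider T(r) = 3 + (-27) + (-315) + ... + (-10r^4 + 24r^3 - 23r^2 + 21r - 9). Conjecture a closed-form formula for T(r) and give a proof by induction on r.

We claim T(r) = -r(2r^4 - r^3 - r^2 - 5r + 2) for all r ≥ 1.
For the base case r = 1: T(1) = 3, and the closed form gives 3. They agree.
Inductive step: suppose the statement holds for some i ≥ 1, so T(i) = i(-2i^4 + i^3 + i^2 + 5i - 2).
Then T(i+1) = T(i) + (-10i^4 - 16i^3 - 11i^2 + 7i + 3) = (i(-2i^4 + i^3 + i^2 + 5i - 2)) + (-10i^4 - 16i^3 - 11i^2 + 7i + 3).
Simplifying, T(i+1) = -(i + 1)(2i^4 + 7i^3 + 8i^2 - 2i - 3) = -(i+1)(2(i+1)^4 - (i+1)^3 - (i+1)^2 - 5(i+1) + 2),
which is the closed form with r = i+1.
By induction, the statement is established for all r ≥ 1.

T(r) = -r(2r^4 - r^3 - r^2 - 5r + 2)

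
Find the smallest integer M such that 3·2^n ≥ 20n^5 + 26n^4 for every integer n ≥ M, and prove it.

M = 27

At n = 26: 201326592 < 249508896, so the inequality fails and M ≥ 27. We prove 3·2^n ≥ 20n^5 + 26n^4 for all n ≥ 27.
For the base case n = 27: 3·2^n = 402653184 and 20n^5 + 26n^4 = 300795606, so 402653184 ≥ 300795606.
Inductive step: suppose the statement holds for some m ≥ 27, so 3·2^m ≥ 20m^5 + 26m^4.
Then 3·2^(m + 1) = 2·(3·2^m) ≥ 2·(20m^5 + 26m^4).
Also, for m ≥ 27 we have 2·(20m^5 + 26m^4) ≥ 20(m+1)^5 + 26(m+1)^4, since 2·(20m^5 + 26m^4) − (20(m+1)^5 + 26(m+1)^4) = 20m^5 - 74m^4 - 304m^3 - 356m^2 - 204m - 46, which is nonnegative for all m ≥ 27.
Combining, 3·2^(m + 1) ≥ 20(m+1)^5 + 26(m+1)^4.
By induction, the statement is established for all n ≥ 27.
Hence the smallest such M is 27.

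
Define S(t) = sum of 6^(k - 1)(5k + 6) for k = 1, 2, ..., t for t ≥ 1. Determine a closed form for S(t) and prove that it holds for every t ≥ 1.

S(t) = 6^t(t + 1) - 1

We claim S(t) = 6^t(t + 1) - 1 for all t ≥ 1.
Base case (t = 1): S(1) = 11, and the closed form gives 11. They agree.
Suppose the result is true for t = k, so S(k) = 6^k(k + 1) - 1.
Then S(k+1) = S(k) + (6^k(5k + 11)) = (6^k(k + 1) - 1) + (6^k(5k + 11)).
Simplifying, S(k+1) = 6·6^k·k + 12·6^k - 1 = 6^(k+1)((k+1) + 1) - 1,
which is the closed form with t = k+1.
Hence, by induction on t, the claim holds for every t ≥ 1.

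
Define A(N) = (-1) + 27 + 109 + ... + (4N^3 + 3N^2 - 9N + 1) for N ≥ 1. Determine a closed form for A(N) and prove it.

A(N) = N(N^3 + 3N^2 - 2N - 3)

We claim A(N) = N(N^3 + 3N^2 - 2N - 3) for all N ≥ 1.
For the base case N = 1: A(1) = -1, and the closed form gives -1. They agree.
Inductive step: assume the claim holds for N = m, so A(m) = m(m^3 + 3m^2 - 2m - 3).
Then A(m+1) = A(m) + (4m^3 + 15m^2 + 9m - 1) = (m(m^3 + 3m^2 - 2m - 3)) + (4m^3 + 15m^2 + 9m - 1).
Simplifying, A(m+1) = (m + 1)(m^3 + 6m^2 + 7m - 1) = (m+1)((m+1)^3 + 3(m+1)^2 - 2(m+1) - 3),
which is the closed form with N = m+1.
By induction, the statement is established for all N ≥ 1.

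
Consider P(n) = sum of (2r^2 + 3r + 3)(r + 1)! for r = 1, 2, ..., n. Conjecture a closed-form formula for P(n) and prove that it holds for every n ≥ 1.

P(n) = (2n + 1)(n + 2)! - 2

We claim P(n) = (2n + 1)(n + 2)! - 2 for all n ≥ 1.
For the base case n = 1: P(1) = 16, and the closed form gives 16. They agree.
Suppose the result is true for n = r, so P(r) = (2r + 1)(r + 2)! - 2.
Then P(r+1) = P(r) + ((2r^2 + 7r + 8)(r + 2)!) = ((2r + 1)(r + 2)! - 2) + ((2r^2 + 7r + 8)(r + 2)!).
Simplifying, P(r+1) = (2(r+1) + 1)((r+1) + 2)! - 2,
which is the closed form with n = r+1.
By the principle of mathematical induction, the result holds for all n ≥ 1.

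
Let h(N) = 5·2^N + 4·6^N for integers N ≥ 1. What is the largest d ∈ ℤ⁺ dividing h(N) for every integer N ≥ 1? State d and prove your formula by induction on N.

d = 2

Computing the first values: h(1) = 34 and h(2) = 164; gcd(34, 164) = 2, so d ≤ 2.
We prove 2 | 5·2^N + 4·6^N for all N ≥ 1 by induction on N.
For the base case N = 1: h(1) = 34 = 2·(17), so 2 | h(1).
For the inductive step, assume it holds for an arbitrary j ≥ 1, i.e. 2 | h(j). Then
h(j+1) − 6·h(j) = (5·2^(j+1) + 4·6^(j+1)) − 6·(5·2^j + 4·6^j) = (5)·2^j·(2 − 6) = (-20)·2^j. Since 2 | h(j) by the inductive hypothesis, 2 | 6·h(j); and 2 | -20 since -20 = 2·-10. Therefore 2 | h(j+1).
By induction, the statement is established for all N ≥ 1.
Therefore the largest such d is 2.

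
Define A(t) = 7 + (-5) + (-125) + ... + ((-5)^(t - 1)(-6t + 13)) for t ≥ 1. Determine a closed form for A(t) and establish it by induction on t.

We claim A(t) = (-5)^t(t - 2) + 2 for all t ≥ 1.
For the base case t = 1: A(1) = 7, and the closed form gives 7. They agree.
Inductive step: suppose the statement holds for some k ≥ 1, so A(k) = (-5)^k(k - 2) + 2.
Then A(k+1) = A(k) + ((-5)^k(-6k + 7)) = ((-5)^k(k - 2) + 2) + ((-5)^k(-6k + 7)).
Simplifying, A(k+1) = (-5)^(k + 1)k - (-5)^(k + 1) + 2 = (-5)^(k+1)((k+1) - 2) + 2,
which is the closed form with t = k+1.
Hence, by induction on t, the claim holds for every t ≥ 1.

A(t) = (-5)^t(t - 2) + 2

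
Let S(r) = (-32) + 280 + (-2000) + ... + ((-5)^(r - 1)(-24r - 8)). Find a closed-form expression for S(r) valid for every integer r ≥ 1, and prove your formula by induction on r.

We claim S(r) = 2(-5)^r(2r + 1) - 2 for all r ≥ 1.
For the base case r = 1: S(1) = -32, and the closed form gives -32. They agree.
Suppose the result is true for r = i, so S(i) = 2(-5)^i(2i + 1) - 2.
Then S(i+1) = S(i) + ((-5)^i(-24i - 32)) = (2(-5)^i(2i + 1) - 2) + ((-5)^i(-24i - 32)).
Simplifying, S(i+1) = -20(-5)^i·i - 30(-5)^i - 2 = 2(-5)^(i+1)(2(i+1) + 1) - 2,
which is the closed form with r = i+1.
By the principle of mathematical induction, the result holds for all r ≥ 1.

S(r) = 2(-5)^r(2r + 1) - 2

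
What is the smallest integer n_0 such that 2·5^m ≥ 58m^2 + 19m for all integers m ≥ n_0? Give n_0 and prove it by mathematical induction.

n_0 = 4

At m = 3: 250 < 579, so the inequality fails and n_0 ≥ 4. We prove 2·5^m ≥ 58m^2 + 19m for all m ≥ 4.
When m = 4: 2·5^m = 1250 and 58m^2 + 19m = 1004, so 1250 ≥ 1004.
Suppose the result is true for m = r, so 2·5^r ≥ 58r^2 + 19r.
Then 2·5^(r + 1) = 5·(2·5^r) ≥ 5·(58r^2 + 19r).
Also, for r ≥ 4 we have 5·(58r^2 + 19r) ≥ 58(r+1)^2 + 19(r+1), since 5·(58r^2 + 19r) − (58(r+1)^2 + 19(r+1)) = 232r^2 - 40r - 77, which is nonnegative for all r ≥ 4.
Combining, 2·5^(r + 1) ≥ 58(r+1)^2 + 19(r+1).
By the principle of mathematical induction, the result holds for all m ≥ 4.
Hence the smallest such n_0 is 4.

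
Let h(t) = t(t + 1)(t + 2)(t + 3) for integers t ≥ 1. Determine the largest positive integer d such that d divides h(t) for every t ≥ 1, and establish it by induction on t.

d = 24

Computing the first values: h(1) = 24 and h(2) = 120; gcd(24, 120) = 24, so d ≤ 24.
We prove 24 | t(t + 1)(t + 2)(t + 3) for all t ≥ 1 by induction on t.
Base case (t = 1): h(1) = 24 = 24·(1), so 24 | h(1).
Inductive step: suppose the statement holds for some k ≥ 1, i.e. 24 | h(k). Then
h(k+1) − h(k) = (k+1)·(k+2)·(k+3)·(k+4) − k·(k+1)·(k+2)·(k+3) = (k+1)·(k+2)·(k+3)·[(k+4) − k] = 4·(k+1)·(k+2)·(k+3). The product of 3 consecutive integers is divisible by (3)! = 6, so h(k+1) − h(k) is divisible by 4·6 = 24. By the inductive hypothesis 24 | h(k), hence 24 | h(k+1).
By the principle of mathematical induction, the result holds for all t ≥ 1.
Therefore the largest such d is 24.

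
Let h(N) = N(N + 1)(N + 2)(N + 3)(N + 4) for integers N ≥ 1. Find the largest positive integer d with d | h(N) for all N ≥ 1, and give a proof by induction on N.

Computing the first values: h(1) = 120 and h(2) = 720; gcd(120, 720) = 120, so d ≤ 120.
We prove 120 | N(N + 1)(N + 2)(N + 3)(N + 4) for all N ≥ 1 by induction on N.
When N = 1: h(1) = 120 = 120·(1), so 120 | h(1).
Inductive step: suppose the statement holds for some p ≥ 1, i.e. 120 | h(p). Then
h(p+1) − h(p) = (p+1)·(p+2)·(p+3)·(p+4)·(p+5) − p·(p+1)·(p+2)·(p+3)·(p+4) = (p+1)·(p+2)·(p+3)·(p+4)·[(p+5) − p] = 5·(p+1)·(p+2)·(p+3)·(p+4). The product of 4 consecutive integers is divisible by (4)! = 24, so h(p+1) − h(p) is divisible by 5·24 = 120. By the inductive hypothesis 120 | h(p), hence 120 | h(p+1).
By the principle of mathematical induction, the result holds for all N ≥ 1.
Therefore the largest such d is 120.

d = 120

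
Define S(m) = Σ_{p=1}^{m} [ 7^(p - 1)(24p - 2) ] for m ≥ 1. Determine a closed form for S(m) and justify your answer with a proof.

S(m) = 7^m(4m - 1) + 1

We claim S(m) = 7^m(4m - 1) + 1 for all m ≥ 1.
Base case (m = 1): S(1) = 22, and the closed form gives 22. They agree.
Inductive step: suppose the statement holds for some p ≥ 1, so S(p) = 7^p(4p - 1) + 1.
Then S(p+1) = S(p) + (7^p(24p + 22)) = (7^p(4p - 1) + 1) + (7^p(24p + 22)).
Simplifying, S(p+1) = 28·7^p·p + 21·7^p + 1 = 7^(p+1)(4(p+1) - 1) + 1,
which is the closed form with m = p+1.
By the principle of mathematical induction, the result holds for all m ≥ 1.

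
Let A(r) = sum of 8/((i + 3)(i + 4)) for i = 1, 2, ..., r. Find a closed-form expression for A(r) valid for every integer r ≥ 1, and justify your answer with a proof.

We claim A(r) = 2r/(r + 4) for all r ≥ 1.
When r = 1: A(1) = 2/5, and the closed form gives 2/5. They agree.
Suppose the result is true for r = i, so A(i) = 2i/(i + 4).
Then A(i+1) = A(i) + (8/((i + 4)(i + 5))) = (2i/(i + 4)) + (8/((i + 4)(i + 5))).
Simplifying, A(i+1) = 2(i + 1)/(i + 5) = 2(i+1)/((i+1) + 4),
which is the closed form with r = i+1.
This completes the induction.

A(r) = 2r/(r + 4)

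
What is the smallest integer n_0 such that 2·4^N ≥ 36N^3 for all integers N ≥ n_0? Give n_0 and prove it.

n_0 = 6

At N = 5: 2048 < 4500, so the inequality fails and n_0 ≥ 6. We prove 2·4^N ≥ 36N^3 for all N ≥ 6.
For the base case N = 6: 2·4^N = 8192 and 36N^3 = 7776, so 8192 ≥ 7776.
For the inductive step, assume it holds for an arbitrary m ≥ 6, so 2·4^m ≥ 36m^3.
Then 2·4^(m + 1) = 4·(2·4^m) ≥ 4·(36m^3).
Also, for m ≥ 6 we have 4·(36m^3) ≥ 36(m+1)^3, since 4 ≥ (1 + 1/m)^3 for all m ≥ 6.
Combining, 2·4^(m + 1) ≥ 36(m+1)^3.
This completes the induction.
Hence the smallest such n_0 is 6.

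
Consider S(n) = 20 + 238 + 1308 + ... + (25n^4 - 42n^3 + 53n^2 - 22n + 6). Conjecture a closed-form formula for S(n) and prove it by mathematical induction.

S(n) = n(5n^4 + 2n^3 + 5n^2 + 5n + 3)

We claim S(n) = n(5n^4 + 2n^3 + 5n^2 + 5n + 3) for all n ≥ 1.
Base step (n = 1): S(1) = 20, and the closed form gives 20. They agree.
Suppose the result is true for n = i, so S(i) = i(5i^4 + 2i^3 + 5i^2 + 5i + 3).
Then S(i+1) = S(i) + (25i^4 + 58i^3 + 77i^2 + 58i + 20) = (i(5i^4 + 2i^3 + 5i^2 + 5i + 3)) + (25i^4 + 58i^3 + 77i^2 + 58i + 20).
Simplifying, S(i+1) = (i + 1)(5i^4 + 22i^3 + 41i^2 + 41i + 20) = (i+1)(5(i+1)^4 + 2(i+1)^3 + 5(i+1)^2 + 5(i+1) + 3),
which is the closed form with n = i+1.
By induction, the statement is established for all n ≥ 1.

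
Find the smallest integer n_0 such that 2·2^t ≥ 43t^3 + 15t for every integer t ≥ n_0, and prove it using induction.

n_0 = 17

At t = 16: 131072 < 176368, so the inequality fails and n_0 ≥ 17. We prove 2·2^t ≥ 43t^3 + 15t for all t ≥ 17.
Base step (t = 17): 2·2^t = 262144 and 43t^3 + 15t = 211514, so 262144 ≥ 211514.
Inductive step: assume the claim holds for t = r, so 2·2^r ≥ 43r^3 + 15r.
Then 2·2^(r + 1) = 2·(2·2^r) ≥ 2·(43r^3 + 15r).
Also, for r ≥ 17 we have 2·(43r^3 + 15r) ≥ 43(r+1)^3 + 15(r+1), since 2·(43r^3 + 15r) − (43(r+1)^3 + 15(r+1)) = 43r^3 - 129r^2 - 114r - 58, which is nonnegative for all r ≥ 17.
Combining, 2·2^(r + 1) ≥ 43(r+1)^3 + 15(r+1).
By induction, the statement is established for all t ≥ 17.
Hence the smallest such n_0 is 17.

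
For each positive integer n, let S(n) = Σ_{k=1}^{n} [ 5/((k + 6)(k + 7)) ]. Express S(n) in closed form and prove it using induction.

We claim S(n) = 5n/(7(n + 7)) for all n ≥ 1.
Base step (n = 1): S(1) = 5/56, and the closed form gives 5/56. They agree.
Suppose the result is true for n = k, so S(k) = 5k/(7(k + 7)).
Then S(k+1) = S(k) + (5/((k + 7)(k + 8))) = (5k/(7(k + 7))) + (5/((k + 7)(k + 8))).
Simplifying, S(k+1) = 5(k + 1)/(7(k + 8)) = 5(k+1)/(7((k+1) + 7)),
which is the closed form with n = k+1.
By induction, the statement is established for all n ≥ 1.

S(n) = 5n/(7(n + 7))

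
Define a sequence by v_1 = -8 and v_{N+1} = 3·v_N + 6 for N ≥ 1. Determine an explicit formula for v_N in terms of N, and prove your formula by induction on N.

v_N = -5·3^(N - 1) - 3

Computing the first terms: v_1 = -8, v_2 = -18, v_3 = -48. This suggests v_N = -5·3^(N - 1) - 3.
Base case (N = 1): the formula gives -8 = -8 = v_1.
Inductive step: assume the claim holds for N = m, so v_m = -5·3^(m - 1) - 3.
Then v_{m+1} = 3·v_m + 6 = 3·(-5·3^(m - 1) - 3) + 6 = -5·3^m - 3 = -5·3^((m+1) - 1) - 3,
which is the claimed formula at N = m+1.
Hence, by induction on N, the claim holds for every N ≥ 1.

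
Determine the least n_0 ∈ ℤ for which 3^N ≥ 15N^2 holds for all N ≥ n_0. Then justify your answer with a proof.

At N = 5: 243 < 375, so the inequality fails and n_0 ≥ 6. We prove 3^N ≥ 15N^2 for all N ≥ 6.
Base step (N = 6): 3^N = 729 and 15N^2 = 540, so 729 ≥ 540.
Inductive step: suppose the statement holds for some r ≥ 6, so 3^r ≥ 15r^2.
Then 3^(r + 1) = 3·(3^r) ≥ 3·(15r^2).
Also, for r ≥ 6 we have 3·(15r^2) ≥ 15(r+1)^2, since 3 ≥ (1 + 1/r)^2 for all r ≥ 6.
Combining, 3^(r + 1) ≥ 15(r+1)^2.
By the principle of mathematical induction, the result holds for all N ≥ 6.
Hence the smallest such n_0 is 6.

n_0 = 6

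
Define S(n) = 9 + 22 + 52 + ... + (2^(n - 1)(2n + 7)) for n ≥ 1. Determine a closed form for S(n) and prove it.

We claim S(n) = 2^n(2n + 5) - 5 for all n ≥ 1.
Base case (n = 1): S(1) = 9, and the closed form gives 9. They agree.
Inductive step: assume the claim holds for n = r, so S(r) = 2^r(2r + 5) - 5.
Then S(r+1) = S(r) + (2^r(2r + 9)) = (2^r(2r + 5) - 5) + (2^r(2r + 9)).
Simplifying, S(r+1) = 4·2^r·r + 14·2^r - 5 = 2^(r+1)(2(r+1) + 5) - 5,
which is the closed form with n = r+1.
This completes the induction.

S(n) = 2^n(2n + 5) - 5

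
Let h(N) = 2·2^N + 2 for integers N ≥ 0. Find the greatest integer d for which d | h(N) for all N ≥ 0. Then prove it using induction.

d = 2

Computing the first values: h(0) = 4 and h(1) = 6; gcd(4, 6) = 2, so d ≤ 2.
We prove 2 | 2·2^N + 2 for all N ≥ 0 by induction on N.
When N = 0: h(0) = 4 = 2·(2), so 2 | h(0).
Inductive step: assume the claim holds for N = p, i.e. 2 | h(p). Then
h(p+1) = 2·2^(p+1) + 2 = 2·(2·2^p + 2) - 2 = 2·h(p) - 2. The first term is divisible by 2 by the inductive hypothesis, and -2 is divisible by 2. Hence 2 | h(p+1).
This completes the induction.
Therefore the largest such d is 2.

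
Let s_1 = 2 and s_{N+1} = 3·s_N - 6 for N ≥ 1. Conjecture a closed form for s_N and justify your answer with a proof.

s_N = -3^(N - 1) + 3

Computing the first terms: s_1 = 2, s_2 = 0, s_3 = -6. This suggests s_N = -3^(N - 1) + 3.
When N = 1: the formula gives 2 = 2 = s_1.
Suppose the result is true for N = r, so s_r = -3^(r - 1) + 3.
Then s_{r+1} = 3·s_r - 6 = 3·(-3^(r - 1) + 3) - 6 = -3^r + 3 = -3^((r+1) - 1) + 3,
which is the claimed formula at N = r+1.
By induction, the statement is established for all N ≥ 1.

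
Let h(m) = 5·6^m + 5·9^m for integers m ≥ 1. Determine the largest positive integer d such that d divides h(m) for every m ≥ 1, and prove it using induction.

Computing the first values: h(1) = 75 and h(2) = 585; gcd(75, 585) = 15, so d ≤ 15.
We prove 15 | 5·6^m + 5·9^m for all m ≥ 1 by induction on m.
Base case (m = 1): h(1) = 75 = 15·(5), so 15 | h(1).
Inductive step: assume the claim holds for m = r, i.e. 15 | h(r). Then
h(r+1) − 9·h(r) = (5·6^(r+1) + 5·9^(r+1)) − 9·(5·6^r + 5·9^r) = (5)·6^r·(6 − 9) = (-15)·6^r. Since 15 | h(r) by the inductive hypothesis, 15 | 9·h(r); and 15 | -15 since -15 = 15·-1. Therefore 15 | h(r+1).
By induction, the statement is established for all m ≥ 1.
Therefore the largest such d is 15.

d = 15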